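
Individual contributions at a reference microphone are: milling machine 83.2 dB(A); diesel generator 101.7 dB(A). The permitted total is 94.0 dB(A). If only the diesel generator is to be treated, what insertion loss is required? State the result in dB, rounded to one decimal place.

The untreated sources together contribute 10^(83.2/10) = 2.089e+08, i.e. 83.20 dB(A).
To meet 94.0 dB(A) overall, the treated diesel generator may contribute at most 10^(94.0/10) − 2.089e+08 = 2.303e+09, i.e. 93.62 dB(A).
So the diesel generator must be reduced from 101.7 to 93.62 dB(A): IL = 8.08 dB.

8.1 dB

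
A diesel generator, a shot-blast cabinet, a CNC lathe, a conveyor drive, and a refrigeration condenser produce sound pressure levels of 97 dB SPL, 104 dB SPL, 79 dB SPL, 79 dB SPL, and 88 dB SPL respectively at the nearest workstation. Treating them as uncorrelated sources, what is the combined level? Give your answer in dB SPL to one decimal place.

104.9 dB SPL

Incoherent sources combine by intensity addition: L_total = 10·log₁₀(Σ 10^(L_i/10)).
Σ 10^(L/10) = 10^(97/10) + 10^(104/10) + 10^(79/10) + 10^(79/10) + 10^(88/10) = 3.092e+10.
L_total = 10·log₁₀(3.092e+10) = 104.90 dB SPL.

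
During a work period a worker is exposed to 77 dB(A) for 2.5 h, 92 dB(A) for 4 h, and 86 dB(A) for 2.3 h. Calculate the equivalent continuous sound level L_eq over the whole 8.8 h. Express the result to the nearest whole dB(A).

The energy average is taken in the linear domain: L_eq = 10·log₁₀[(Σ tᵢ·10^(Lᵢ/10))/T], T = 8.8 h.
Σ tᵢ·10^(Lᵢ/10) = 2.5·10^(77/10) + 4·10^(92/10) + 2.3·10^(86/10) = 7.381e+09.
L_eq = 10·log₁₀(7.381e+09/8.8) = 89.24 dB(A).

89 dB(A)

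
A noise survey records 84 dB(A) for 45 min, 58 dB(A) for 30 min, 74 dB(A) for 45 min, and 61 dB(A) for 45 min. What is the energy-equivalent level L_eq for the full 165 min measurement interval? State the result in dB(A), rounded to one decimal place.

The energy average is taken in the linear domain: L_eq = 10·log₁₀[(Σ tᵢ·10^(Lᵢ/10))/T], T = 165 min.
Σ tᵢ·10^(Lᵢ/10) = 45·10^(84/10) + 30·10^(58/10) + 45·10^(74/10) + 45·10^(61/10) = 1.251e+10.
L_eq = 10·log₁₀(1.251e+10/165) = 78.80 dB(A).

78.8 dB(A)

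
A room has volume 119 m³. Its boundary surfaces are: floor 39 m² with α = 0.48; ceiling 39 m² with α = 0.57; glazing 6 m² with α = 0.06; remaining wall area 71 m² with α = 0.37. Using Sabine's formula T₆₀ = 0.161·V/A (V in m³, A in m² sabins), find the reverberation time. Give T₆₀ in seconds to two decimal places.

0.28 s

A = Σ Sᵢαᵢ = 39·0.48 + 39·0.57 + 6·0.06 + 71·0.37 = 67.58 m².
T₆₀ = 0.161 × 119 / 67.58 = 0.284 s.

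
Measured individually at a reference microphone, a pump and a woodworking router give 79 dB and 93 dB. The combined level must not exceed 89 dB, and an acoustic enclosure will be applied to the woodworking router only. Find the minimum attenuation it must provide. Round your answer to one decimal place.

Fixed contribution from the other source: Σ 10^(L/10) = 10^(79/10) = 7.943e+07 (79.00 dB).
To meet 89 dB overall, the treated woodworking router may contribute at most 10^(89/10) − 7.943e+07 = 7.149e+08, i.e. 88.54 dB.
So the woodworking router must be reduced from 93 to 88.54 dB: IL = 4.46 dB.

4.5 dB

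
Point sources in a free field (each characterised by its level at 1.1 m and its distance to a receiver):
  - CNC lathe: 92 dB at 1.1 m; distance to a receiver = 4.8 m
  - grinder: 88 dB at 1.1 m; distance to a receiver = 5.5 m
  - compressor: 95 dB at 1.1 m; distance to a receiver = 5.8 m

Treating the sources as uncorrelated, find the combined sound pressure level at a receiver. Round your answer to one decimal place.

83.5 dB

Apply inverse-square spreading to bring every level to the receiver, then sum 10^(L/10).
CNC lathe: 92 − 20·log₁₀(4.8/1.1) = 92 − 12.80 = 79.20 dB.
grinder: 88 − 20·log₁₀(5.5/1.1) = 88 − 13.98 = 74.02 dB.
compressor: 95 − 20·log₁₀(5.8/1.1) = 95 − 14.44 = 80.56 dB.
Σ 10^(L/10) = 2.222e+08 → L_total = 10·log₁₀(2.222e+08) = 83.47 dB.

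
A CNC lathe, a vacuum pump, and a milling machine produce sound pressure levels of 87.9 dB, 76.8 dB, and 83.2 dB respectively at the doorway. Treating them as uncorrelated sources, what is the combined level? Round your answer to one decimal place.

For uncorrelated sources the intensities add, so convert each level to linear form, sum, and take 10·log₁₀ of the total.
Σ 10^(L/10) = 10^(87.9/10) + 10^(76.8/10) + 10^(83.2/10) = 8.734e+08.
L_total = 10·log₁₀(8.734e+08) = 89.41 dB.

89.4 dB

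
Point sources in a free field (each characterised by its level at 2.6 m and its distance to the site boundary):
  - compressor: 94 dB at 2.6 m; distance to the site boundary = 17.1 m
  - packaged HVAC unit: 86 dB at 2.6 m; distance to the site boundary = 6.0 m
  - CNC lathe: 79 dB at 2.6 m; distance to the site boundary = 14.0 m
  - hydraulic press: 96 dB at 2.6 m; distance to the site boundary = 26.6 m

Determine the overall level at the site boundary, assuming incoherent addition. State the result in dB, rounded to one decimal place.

82.4 dB

First find each source's level at the receiver (point-source: −20·log₁₀(r/r_ref)), then combine on an intensity basis.
compressor: 94 − 20·log₁₀(17.1/2.6) = 94 − 16.36 = 77.64 dB.
packaged HVAC unit: 86 − 20·log₁₀(6.0/2.6) = 86 − 7.26 = 78.74 dB.
CNC lathe: 79 − 20·log₁₀(14.0/2.6) = 79 − 14.62 = 64.38 dB.
hydraulic press: 96 − 20·log₁₀(26.6/2.6) = 96 − 20.20 = 75.80 dB.
Σ 10^(L/10) = 1.736e+08 → L_total = 10·log₁₀(1.736e+08) = 82.40 dB.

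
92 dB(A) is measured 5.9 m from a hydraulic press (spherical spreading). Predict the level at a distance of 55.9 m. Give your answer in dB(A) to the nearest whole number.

Spherical spreading from a point source gives a 20·log₁₀(r₂/r₁) drop.
L₂ = 92 − 20·log₁₀(55.9/5.9) = 92 − 19.531 = 72.47 dB(A).

72 dB(A)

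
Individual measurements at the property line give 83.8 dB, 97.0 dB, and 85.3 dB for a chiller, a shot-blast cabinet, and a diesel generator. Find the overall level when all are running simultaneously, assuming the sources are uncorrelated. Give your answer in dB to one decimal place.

For uncorrelated sources the intensities add, so convert each level to linear form, sum, and take 10·log₁₀ of the total.
Σ 10^(L/10) = 10^(83.8/10) + 10^(97.0/10) + 10^(85.3/10) = 5.591e+09.
L_total = 10·log₁₀(5.591e+09) = 97.47 dB.

97.5 dB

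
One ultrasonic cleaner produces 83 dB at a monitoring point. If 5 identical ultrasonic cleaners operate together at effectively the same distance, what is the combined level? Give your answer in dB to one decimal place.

90.0 dB

With 5 equal, uncorrelated contributions the intensity is 5× that of one unit, giving a rise of 10·log₁₀ 5.
L_total = 83 + 10·log₁₀(5) = 83 + 6.990 = 89.99 dB.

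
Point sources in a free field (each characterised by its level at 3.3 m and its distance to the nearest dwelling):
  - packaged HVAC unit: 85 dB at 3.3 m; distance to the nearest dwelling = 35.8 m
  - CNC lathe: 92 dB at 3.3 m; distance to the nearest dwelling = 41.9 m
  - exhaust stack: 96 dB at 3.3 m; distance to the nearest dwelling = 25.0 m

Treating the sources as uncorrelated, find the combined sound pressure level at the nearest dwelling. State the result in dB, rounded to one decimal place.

79.1 dB

Propagate each source to the receiver with L = L_ref − 20·log₁₀(r/r_ref), then add intensities.
packaged HVAC unit: 85 − 20·log₁₀(35.8/3.3) = 85 − 20.71 = 64.29 dB.
CNC lathe: 92 − 20·log₁₀(41.9/3.3) = 92 − 22.07 = 69.93 dB.
exhaust stack: 96 − 20·log₁₀(25.0/3.3) = 96 − 17.59 = 78.41 dB.
Σ 10^(L/10) = 8.188e+07 → L_total = 10·log₁₀(8.188e+07) = 79.13 dB.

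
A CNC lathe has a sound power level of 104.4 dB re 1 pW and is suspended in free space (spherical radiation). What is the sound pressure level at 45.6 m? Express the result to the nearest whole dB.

60 dB

The power spreads over a sphere of area 4π·r², so L_p = L_w − 10·log₁₀(4π·r²).
4π·r² = 2.613e+04 m², 10·log₁₀ of that is 44.171 dB.
L_p = 104.4 − 44.171 = 60.23 dB.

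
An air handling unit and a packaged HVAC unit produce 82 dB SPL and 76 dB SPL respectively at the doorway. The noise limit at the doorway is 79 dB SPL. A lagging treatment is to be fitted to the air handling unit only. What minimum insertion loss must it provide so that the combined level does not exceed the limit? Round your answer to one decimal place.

Everything except the air handling unit sums to 10^(76/10) = 3.981e+07 in linear terms, 76.00 dB SPL.
To meet 79 dB SPL overall, the treated air handling unit may contribute at most 10^(79/10) − 3.981e+07 = 3.962e+07, i.e. 75.98 dB SPL.
So the air handling unit must be reduced from 82 to 75.98 dB SPL: IL = 6.02 dB.

6.0 dB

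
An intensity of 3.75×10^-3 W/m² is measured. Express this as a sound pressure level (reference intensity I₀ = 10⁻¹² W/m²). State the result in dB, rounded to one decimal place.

95.7 dB

I/I₀ = 3.75×10^-3/10⁻¹² = 3.75×10^9, and L = 10·log₁₀(I/I₀).
L = 10·(0.5740 + 9) = 95.74 dB.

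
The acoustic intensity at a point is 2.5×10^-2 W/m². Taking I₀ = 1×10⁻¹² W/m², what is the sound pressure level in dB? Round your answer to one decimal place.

104.0 dB

I/I₀ = 2.5×10^-2/10⁻¹² = 2.5×10^10, and L = 10·log₁₀(I/I₀).
L = 10·(0.3979 + 10) = 103.98 dB.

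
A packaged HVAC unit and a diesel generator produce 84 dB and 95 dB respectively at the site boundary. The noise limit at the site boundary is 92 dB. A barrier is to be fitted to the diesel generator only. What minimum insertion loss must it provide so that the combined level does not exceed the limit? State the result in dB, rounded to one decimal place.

The untreated sources together contribute 10^(84/10) = 2.512e+08, i.e. 84.00 dB.
The limit corresponds to 10^(92/10) = 1.585e+09; subtracting the fixed part leaves 1.334e+09 for the diesel generator, i.e. 91.25 dB.
Required insertion loss = 95 − 91.25 = 3.75 dB.

3.7 dB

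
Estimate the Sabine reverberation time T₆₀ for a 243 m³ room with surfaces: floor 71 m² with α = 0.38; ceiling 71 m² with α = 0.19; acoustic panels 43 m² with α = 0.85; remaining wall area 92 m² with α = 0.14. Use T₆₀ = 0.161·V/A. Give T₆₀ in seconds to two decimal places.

A = Σ Sᵢαᵢ = 71·0.38 + 71·0.19 + 43·0.85 + 92·0.14 = 89.90 m².
T₆₀ = 0.161·V/A = 0.161·243/89.90 = 0.435 s.

0.44 s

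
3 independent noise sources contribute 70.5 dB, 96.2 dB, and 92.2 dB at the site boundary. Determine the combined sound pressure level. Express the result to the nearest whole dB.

98 dB

For uncorrelated sources the intensities add, so convert each level to linear form, sum, and take 10·log₁₀ of the total.
Σ 10^(L/10) = 10^(70.5/10) + 10^(96.2/10) + 10^(92.2/10) = 5.840e+09.
L_total = 10·log₁₀(5.840e+09) = 97.66 dB.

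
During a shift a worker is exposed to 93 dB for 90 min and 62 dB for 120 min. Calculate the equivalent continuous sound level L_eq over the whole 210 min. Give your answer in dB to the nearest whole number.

89 dB

Weight each interval's intensity by its duration and average over T = 210 min:
Σ tᵢ·10^(Lᵢ/10) = 90·10^(93/10) + 120·10^(62/10) = 1.798e+11.
L_eq = 10·log₁₀(1.798e+11/210) = 89.32 dB.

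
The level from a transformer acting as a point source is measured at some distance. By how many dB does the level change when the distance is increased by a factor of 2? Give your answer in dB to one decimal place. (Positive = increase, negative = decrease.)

Point-source spreading: ΔL = −20·log₁₀(r₂/r₁).
ΔL = −20·log₁₀(2) = -6.02 dB.

-6.0 dB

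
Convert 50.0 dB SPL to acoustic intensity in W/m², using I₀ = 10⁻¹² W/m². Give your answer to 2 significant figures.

L = 10·log₁₀(I/I₀) ⇒ I = I₀·10^(L/10) = 10⁻¹² × 10^5.00.

1.0e-07 W/m²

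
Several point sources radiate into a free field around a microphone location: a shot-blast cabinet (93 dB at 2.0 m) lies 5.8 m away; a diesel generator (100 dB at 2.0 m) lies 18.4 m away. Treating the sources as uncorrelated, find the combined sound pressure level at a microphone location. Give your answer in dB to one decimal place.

85.5 dB

First find each source's level at the receiver (point-source: −20·log₁₀(r/r_ref)), then combine on an intensity basis.
shot-blast cabinet: 93 − 20·log₁₀(5.8/2.0) = 93 − 9.25 = 83.75 dB.
diesel generator: 100 − 20·log₁₀(18.4/2.0) = 100 − 19.28 = 80.72 dB.
Σ 10^(L/10) = 3.554e+08 → L_total = 10·log₁₀(3.554e+08) = 85.51 dB.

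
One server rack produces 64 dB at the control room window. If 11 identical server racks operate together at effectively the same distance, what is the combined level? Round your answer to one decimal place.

74.4 dB

L_total = L₁ + 10·log₁₀ N for N identical incoherent sources.
L_total = 64 + 10·log₁₀(11) = 64 + 10.414 = 74.41 dB.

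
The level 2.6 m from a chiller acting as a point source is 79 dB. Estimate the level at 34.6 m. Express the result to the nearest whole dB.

57 dB

Point-source attenuation: ΔL = 20·log₁₀(r₂/r₁) = 20·log₁₀(34.6/2.6) = 22.482 dB.
L₂ = 79 − 20·log₁₀(34.6/2.6) = 79 − 22.482 = 56.52 dB.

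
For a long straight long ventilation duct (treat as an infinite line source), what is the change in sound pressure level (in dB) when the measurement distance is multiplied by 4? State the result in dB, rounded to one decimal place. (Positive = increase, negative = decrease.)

With cylindrical spreading the level changes by −10·log₁₀(r₂/r₁).
ΔL = −10·log₁₀(4) = -6.02 dB.

-6.0 dB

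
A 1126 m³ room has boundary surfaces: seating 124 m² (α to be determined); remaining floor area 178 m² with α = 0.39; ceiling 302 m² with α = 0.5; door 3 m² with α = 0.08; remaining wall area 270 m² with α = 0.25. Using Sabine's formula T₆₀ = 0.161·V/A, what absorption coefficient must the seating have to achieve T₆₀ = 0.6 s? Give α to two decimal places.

Required total absorption A = 0.161·1126/0.6 = 302.14 m².
Absorption from the other surfaces = 178·0.39 + 302·0.5 + 3·0.08 + 270·0.25 = 288.16 m², so the seating must supply 13.98 m² over 124 m².
α = 13.98/124 = 0.113.

0.11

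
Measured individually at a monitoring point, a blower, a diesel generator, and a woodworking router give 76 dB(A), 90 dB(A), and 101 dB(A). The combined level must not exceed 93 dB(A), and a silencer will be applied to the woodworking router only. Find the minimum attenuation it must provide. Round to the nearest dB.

11 dB

Fixed contribution from the other sources: Σ 10^(L/10) = 10^(76/10) + 10^(90/10) = 1.040e+09 (90.17 dB(A)).
To meet 93 dB(A) overall, the treated woodworking router may contribute at most 10^(93/10) − 1.040e+09 = 9.555e+08, i.e. 89.80 dB(A).
Required insertion loss = 101 − 89.80 = 11.20 dB.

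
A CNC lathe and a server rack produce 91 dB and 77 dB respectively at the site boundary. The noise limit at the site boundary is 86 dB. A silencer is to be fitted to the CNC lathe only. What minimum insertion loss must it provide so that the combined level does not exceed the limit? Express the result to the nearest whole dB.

Everything except the CNC lathe sums to 10^(77/10) = 5.012e+07 in linear terms, 77.00 dB.
To meet 86 dB overall, the treated CNC lathe may contribute at most 10^(86/10) − 5.012e+07 = 3.480e+08, i.e. 85.42 dB.
So the CNC lathe must be reduced from 91 to 85.42 dB: IL = 5.58 dB.

6 dB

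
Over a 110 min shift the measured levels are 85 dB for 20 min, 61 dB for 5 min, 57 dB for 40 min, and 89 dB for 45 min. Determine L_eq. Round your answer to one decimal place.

85.8 dB

L_eq = 10·log₁₀[(1/T)·Σ tᵢ·10^(Lᵢ/10)] with T = 110 min.
Σ tᵢ·10^(Lᵢ/10) = 20·10^(85/10) + 5·10^(61/10) + 40·10^(57/10) + 45·10^(89/10) = 4.210e+10.
L_eq = 10·log₁₀(4.210e+10/110) = 85.83 dB.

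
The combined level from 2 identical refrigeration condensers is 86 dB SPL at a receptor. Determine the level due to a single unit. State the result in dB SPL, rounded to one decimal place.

2 equal contributions raise the level by 10·log₁₀ 2 = 3.010 dB, so each unit alone gives 86 − 3.010.

83.0 dB SPL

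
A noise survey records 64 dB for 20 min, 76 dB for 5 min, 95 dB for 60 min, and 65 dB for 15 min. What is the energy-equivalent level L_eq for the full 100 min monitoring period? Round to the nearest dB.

The energy average is taken in the linear domain: L_eq = 10·log₁₀[(Σ tᵢ·10^(Lᵢ/10))/T], T = 100 min.
Σ tᵢ·10^(Lᵢ/10) = 20·10^(64/10) + 5·10^(76/10) + 60·10^(95/10) + 15·10^(65/10) = 1.900e+11.
L_eq = 10·log₁₀(1.900e+11/100) = 92.79 dB.

93 dB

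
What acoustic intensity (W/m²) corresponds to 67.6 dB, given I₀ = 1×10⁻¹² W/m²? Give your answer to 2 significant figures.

I = I₀·10^(L/10) = 10⁻¹² × 10^(67.6/10) = 10^(-5.240).

5.8e-06 W/m²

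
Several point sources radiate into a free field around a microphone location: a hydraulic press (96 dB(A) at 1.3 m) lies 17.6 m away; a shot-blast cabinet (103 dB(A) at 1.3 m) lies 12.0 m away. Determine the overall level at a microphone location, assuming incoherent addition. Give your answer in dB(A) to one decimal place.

84.1 dB(A)

First find each source's level at the receiver (point-source: −20·log₁₀(r/r_ref)), then combine on an intensity basis.
hydraulic press: 96 − 20·log₁₀(17.6/1.3) = 96 − 22.63 = 73.37 dB(A).
shot-blast cabinet: 103 − 20·log₁₀(12.0/1.3) = 103 − 19.30 = 83.70 dB(A).
Σ 10^(L/10) = 2.559e+08 → L_total = 10·log₁₀(2.559e+08) = 84.08 dB(A).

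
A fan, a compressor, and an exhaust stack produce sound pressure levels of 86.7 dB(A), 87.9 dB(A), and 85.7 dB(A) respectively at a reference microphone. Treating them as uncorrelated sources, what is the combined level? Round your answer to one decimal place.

91.6 dB(A)

Incoherent sources combine by intensity addition: L_total = 10·log₁₀(Σ 10^(L_i/10)).
Σ 10^(L/10) = 10^(86.7/10) + 10^(87.9/10) + 10^(85.7/10) = 1.456e+09.
L_total = 10·log₁₀(1.456e+09) = 91.63 dB(A).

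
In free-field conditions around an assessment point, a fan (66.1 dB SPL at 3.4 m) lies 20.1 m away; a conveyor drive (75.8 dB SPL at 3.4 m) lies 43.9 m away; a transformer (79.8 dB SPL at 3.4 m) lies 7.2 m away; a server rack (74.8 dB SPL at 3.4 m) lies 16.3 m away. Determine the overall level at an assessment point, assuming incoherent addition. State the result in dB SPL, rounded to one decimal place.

73.6 dB SPL

Propagate each source to the receiver with L = L_ref − 20·log₁₀(r/r_ref), then add intensities.
fan: 66.1 − 20·log₁₀(20.1/3.4) = 66.1 − 15.43 = 50.67 dB SPL.
conveyor drive: 75.8 − 20·log₁₀(43.9/3.4) = 75.8 − 22.22 = 53.58 dB SPL.
transformer: 79.8 − 20·log₁₀(7.2/3.4) = 79.8 − 6.52 = 73.28 dB SPL.
server rack: 74.8 − 20·log₁₀(16.3/3.4) = 74.8 − 13.61 = 61.19 dB SPL.
Σ 10^(L/10) = 2.295e+07 → L_total = 10·log₁₀(2.295e+07) = 73.61 dB SPL.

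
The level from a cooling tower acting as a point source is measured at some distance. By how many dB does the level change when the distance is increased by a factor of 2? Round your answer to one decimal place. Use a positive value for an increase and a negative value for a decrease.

-6.0 dB

Point-source spreading: ΔL = −20·log₁₀(r₂/r₁).
ΔL = −20·log₁₀(2) = -6.02 dB.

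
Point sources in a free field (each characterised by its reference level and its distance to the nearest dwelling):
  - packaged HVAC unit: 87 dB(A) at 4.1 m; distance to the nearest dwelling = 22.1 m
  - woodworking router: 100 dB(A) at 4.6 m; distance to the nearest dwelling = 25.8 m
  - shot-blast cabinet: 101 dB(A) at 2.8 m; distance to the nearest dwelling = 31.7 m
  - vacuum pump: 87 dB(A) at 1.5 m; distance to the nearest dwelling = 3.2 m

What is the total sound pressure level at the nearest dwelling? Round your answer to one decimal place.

87.4 dB(A)

Propagate each source to the receiver with L = L_ref − 20·log₁₀(r/r_ref), then add intensities.
packaged HVAC unit: 87 − 20·log₁₀(22.1/4.1) = 87 − 14.63 = 72.37 dB(A).
woodworking router: 100 − 20·log₁₀(25.8/4.6) = 100 − 14.98 = 85.02 dB(A).
shot-blast cabinet: 101 − 20·log₁₀(31.7/2.8) = 101 − 21.08 = 79.92 dB(A).
vacuum pump: 87 − 20·log₁₀(3.2/1.5) = 87 − 6.58 = 80.42 dB(A).
Σ 10^(L/10) = 5.435e+08 → L_total = 10·log₁₀(5.435e+08) = 87.35 dB(A).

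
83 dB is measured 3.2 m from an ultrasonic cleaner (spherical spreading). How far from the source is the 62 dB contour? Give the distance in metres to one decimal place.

35.9 m

The 21.0 dB drop corresponds to a distance ratio of 10^(21.0/20) for a point source.
r₂ = 3.2·10^((83−62)/20) = 3.2·10^(21.0/20) = 35.90 m.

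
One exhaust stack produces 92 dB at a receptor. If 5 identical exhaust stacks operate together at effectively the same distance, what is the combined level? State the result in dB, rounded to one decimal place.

99.0 dB

N identical incoherent sources raise the level by 10·log₁₀ N.
L_total = 92 + 10·log₁₀(5) = 92 + 6.990 = 98.99 dB.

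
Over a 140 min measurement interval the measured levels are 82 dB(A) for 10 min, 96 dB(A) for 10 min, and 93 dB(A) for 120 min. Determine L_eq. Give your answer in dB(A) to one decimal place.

The energy average is taken in the linear domain: L_eq = 10·log₁₀[(Σ tᵢ·10^(Lᵢ/10))/T], T = 140 min.
Σ tᵢ·10^(Lᵢ/10) = 10·10^(82/10) + 10·10^(96/10) + 120·10^(93/10) = 2.808e+11.
L_eq = 10·log₁₀(2.808e+11/140) = 93.02 dB(A).

93.0 dB(A)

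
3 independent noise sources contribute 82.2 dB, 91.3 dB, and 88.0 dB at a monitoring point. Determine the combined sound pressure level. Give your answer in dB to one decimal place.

For uncorrelated sources the intensities add, so convert each level to linear form, sum, and take 10·log₁₀ of the total.
Σ 10^(L/10) = 10^(82.2/10) + 10^(91.3/10) + 10^(88.0/10) = 2.146e+09.
L_total = 10·log₁₀(2.146e+09) = 93.32 dB.

93.3 dB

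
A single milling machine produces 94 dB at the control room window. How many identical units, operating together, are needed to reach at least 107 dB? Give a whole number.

20

The shortfall is 107 − 94 = 13.0 dB, and N units add 10·log₁₀ N, so need 10·log₁₀ N ≥ 13.0.
N ≥ 10^(13.0/10) = 19.953, so N = 20.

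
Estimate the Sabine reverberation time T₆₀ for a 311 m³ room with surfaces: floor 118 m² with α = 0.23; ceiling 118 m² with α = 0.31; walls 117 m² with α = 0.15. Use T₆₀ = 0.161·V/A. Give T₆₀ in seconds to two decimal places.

Summing Sᵢαᵢ: 118·0.23 + 118·0.31 + 117·0.15 = 81.27 m².
T₆₀ = 0.161·V/A = 0.161·311/81.27 = 0.616 s.

0.62 s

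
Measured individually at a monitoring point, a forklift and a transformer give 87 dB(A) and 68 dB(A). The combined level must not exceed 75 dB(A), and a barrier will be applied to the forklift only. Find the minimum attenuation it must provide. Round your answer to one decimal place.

Everything except the forklift sums to 10^(68/10) = 6.310e+06 in linear terms, 68.00 dB(A).
The limit corresponds to 10^(75/10) = 3.162e+07; subtracting the fixed part leaves 2.531e+07 for the forklift, i.e. 74.03 dB(A).
So the forklift must be reduced from 87 to 74.03 dB(A): IL = 12.97 dB.

13.0 dB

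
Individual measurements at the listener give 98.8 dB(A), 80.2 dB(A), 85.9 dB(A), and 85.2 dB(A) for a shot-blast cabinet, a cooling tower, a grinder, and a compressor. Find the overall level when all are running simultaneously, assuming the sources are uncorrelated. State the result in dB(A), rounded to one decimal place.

99.2 dB(A)

For uncorrelated sources the intensities add, so convert each level to linear form, sum, and take 10·log₁₀ of the total.
Σ 10^(L/10) = 10^(98.8/10) + 10^(80.2/10) + 10^(85.9/10) + 10^(85.2/10) = 8.411e+09.
L_total = 10·log₁₀(8.411e+09) = 99.25 dB(A).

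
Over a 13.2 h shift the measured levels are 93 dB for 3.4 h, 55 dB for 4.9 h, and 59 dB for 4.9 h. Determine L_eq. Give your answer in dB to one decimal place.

Weight each interval's intensity by its duration and average over T = 13.2 h:
Σ tᵢ·10^(Lᵢ/10) = 3.4·10^(93/10) + 4.9·10^(55/10) + 4.9·10^(59/10) = 6.789e+09.
L_eq = 10·log₁₀(6.789e+09/13.2) = 87.11 dB.

87.1 dB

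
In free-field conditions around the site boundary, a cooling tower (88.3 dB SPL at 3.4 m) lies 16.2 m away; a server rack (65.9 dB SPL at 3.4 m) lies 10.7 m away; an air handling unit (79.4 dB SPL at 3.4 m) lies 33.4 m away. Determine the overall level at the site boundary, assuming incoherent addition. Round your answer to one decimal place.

Apply inverse-square spreading to bring every level to the receiver, then sum 10^(L/10).
cooling tower: 88.3 − 20·log₁₀(16.2/3.4) = 88.3 − 13.56 = 74.74 dB SPL.
server rack: 65.9 − 20·log₁₀(10.7/3.4) = 65.9 − 9.96 = 55.94 dB SPL.
air handling unit: 79.4 − 20·log₁₀(33.4/3.4) = 79.4 − 19.85 = 59.55 dB SPL.
Σ 10^(L/10) = 3.108e+07 → L_total = 10·log₁₀(3.108e+07) = 74.92 dB SPL.

74.9 dB SPL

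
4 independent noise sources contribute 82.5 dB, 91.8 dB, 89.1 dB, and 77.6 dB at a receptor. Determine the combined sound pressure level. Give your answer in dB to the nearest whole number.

Incoherent sources combine by intensity addition: L_total = 10·log₁₀(Σ 10^(L_i/10)).
Σ 10^(L/10) = 10^(82.5/10) + 10^(91.8/10) + 10^(89.1/10) + 10^(77.6/10) = 2.562e+09.
L_total = 10·log₁₀(2.562e+09) = 94.09 dB.

94 dB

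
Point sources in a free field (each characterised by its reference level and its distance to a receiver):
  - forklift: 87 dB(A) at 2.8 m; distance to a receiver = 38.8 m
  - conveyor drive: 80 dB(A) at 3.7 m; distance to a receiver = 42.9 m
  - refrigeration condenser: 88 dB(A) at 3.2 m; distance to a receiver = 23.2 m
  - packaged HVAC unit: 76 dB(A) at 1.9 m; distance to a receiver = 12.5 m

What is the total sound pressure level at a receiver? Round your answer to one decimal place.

72.1 dB(A)

Apply inverse-square spreading to bring every level to the receiver, then sum 10^(L/10).
forklift: 87 − 20·log₁₀(38.8/2.8) = 87 − 22.83 = 64.17 dB(A).
conveyor drive: 80 − 20·log₁₀(42.9/3.7) = 80 − 21.29 = 58.71 dB(A).
refrigeration condenser: 88 − 20·log₁₀(23.2/3.2) = 88 − 17.21 = 70.79 dB(A).
packaged HVAC unit: 76 − 20·log₁₀(12.5/1.9) = 76 − 16.36 = 59.64 dB(A).
Σ 10^(L/10) = 1.628e+07 → L_total = 10·log₁₀(1.628e+07) = 72.12 dB(A).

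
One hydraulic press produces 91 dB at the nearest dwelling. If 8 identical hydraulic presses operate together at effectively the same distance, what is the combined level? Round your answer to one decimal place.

N identical incoherent sources raise the level by 10·log₁₀ N.
L_total = 91 + 10·log₁₀(8) = 91 + 9.031 = 100.03 dB.

100.0 dB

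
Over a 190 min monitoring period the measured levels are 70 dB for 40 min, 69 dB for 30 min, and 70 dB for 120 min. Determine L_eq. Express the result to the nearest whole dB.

Weight each interval's intensity by its duration and average over T = 190 min:
Σ tᵢ·10^(Lᵢ/10) = 40·10^(70/10) + 30·10^(69/10) + 120·10^(70/10) = 1.838e+09.
L_eq = 10·log₁₀(1.838e+09/190) = 69.86 dB.

70 dB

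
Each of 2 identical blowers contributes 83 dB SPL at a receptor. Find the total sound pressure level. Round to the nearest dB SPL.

With 2 equal, uncorrelated contributions the intensity is 2× that of one unit, giving a rise of 10·log₁₀ 2.
L_total = 83 + 10·log₁₀(2) = 83 + 3.010 = 86.01 dB SPL.

86 dB SPL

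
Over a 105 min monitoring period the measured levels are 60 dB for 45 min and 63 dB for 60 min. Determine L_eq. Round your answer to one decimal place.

The energy average is taken in the linear domain: L_eq = 10·log₁₀[(Σ tᵢ·10^(Lᵢ/10))/T], T = 105 min.
Σ tᵢ·10^(Lᵢ/10) = 45·10^(60/10) + 60·10^(63/10) = 1.647e+08.
L_eq = 10·log₁₀(1.647e+08/105) = 61.96 dB.

62.0 dB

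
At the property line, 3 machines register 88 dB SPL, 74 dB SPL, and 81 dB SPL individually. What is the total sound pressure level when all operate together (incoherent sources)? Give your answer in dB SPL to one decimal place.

Incoherent sources combine by intensity addition: L_total = 10·log₁₀(Σ 10^(L_i/10)).
Σ 10^(L/10) = 10^(88/10) + 10^(74/10) + 10^(81/10) = 7.820e+08.
L_total = 10·log₁₀(7.820e+08) = 88.93 dB SPL.

88.9 dB SPL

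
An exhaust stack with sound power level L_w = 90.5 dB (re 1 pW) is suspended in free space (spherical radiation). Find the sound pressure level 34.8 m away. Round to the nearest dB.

49 dB

L_p = L_w − 10·log₁₀(4π·r²) with r = 34.8 m.
4π·r² = 1.522e+04 m², 10·log₁₀ of that is 41.824 dB.
L_p = 90.5 − 41.824 = 48.68 dB.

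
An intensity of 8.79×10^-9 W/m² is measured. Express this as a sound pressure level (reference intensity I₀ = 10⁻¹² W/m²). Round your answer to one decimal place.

Dividing by I₀ shifts the exponent by 12: I/I₀ = 8.79×10^3.
L = 10·(0.9440 + 3) = 39.44 dB.

39.4 dB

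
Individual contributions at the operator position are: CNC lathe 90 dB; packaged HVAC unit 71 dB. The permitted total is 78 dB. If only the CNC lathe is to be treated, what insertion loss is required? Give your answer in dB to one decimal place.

13.0 dB

Fixed contribution from the other source: Σ 10^(L/10) = 10^(71/10) = 1.259e+07 (71.00 dB).
The limit corresponds to 10^(78/10) = 6.310e+07; subtracting the fixed part leaves 5.051e+07 for the CNC lathe, i.e. 77.03 dB.
So the CNC lathe must be reduced from 90 to 77.03 dB: IL = 12.97 dB.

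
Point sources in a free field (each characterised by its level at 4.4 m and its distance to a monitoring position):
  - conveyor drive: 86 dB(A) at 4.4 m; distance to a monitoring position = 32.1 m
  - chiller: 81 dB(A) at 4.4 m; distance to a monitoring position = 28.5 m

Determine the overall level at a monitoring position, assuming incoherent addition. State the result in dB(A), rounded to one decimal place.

Propagate each source to the receiver with L = L_ref − 20·log₁₀(r/r_ref), then add intensities.
conveyor drive: 86 − 20·log₁₀(32.1/4.4) = 86 − 17.26 = 68.74 dB(A).
chiller: 81 − 20·log₁₀(28.5/4.4) = 81 − 16.23 = 64.77 dB(A).
Σ 10^(L/10) = 1.048e+07 → L_total = 10·log₁₀(1.048e+07) = 70.20 dB(A).

70.2 dB(A)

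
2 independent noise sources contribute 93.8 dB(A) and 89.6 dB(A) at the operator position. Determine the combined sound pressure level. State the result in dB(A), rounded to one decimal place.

95.2 dB(A)

Incoherent sources combine by intensity addition: L_total = 10·log₁₀(Σ 10^(L_i/10)).
Σ 10^(L/10) = 10^(93.8/10) + 10^(89.6/10) = 3.311e+09.
L_total = 10·log₁₀(3.311e+09) = 95.20 dB(A).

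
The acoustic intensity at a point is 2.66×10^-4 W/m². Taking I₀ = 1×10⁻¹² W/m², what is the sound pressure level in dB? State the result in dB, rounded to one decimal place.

I/I₀ = 2.66×10^-4/10⁻¹² = 2.66×10^8, and L = 10·log₁₀(I/I₀).
L = 10·(0.4249 + 8) = 84.25 dB.

84.2 dB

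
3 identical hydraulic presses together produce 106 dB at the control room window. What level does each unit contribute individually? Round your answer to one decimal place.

For N identical incoherent sources L_total = L₁ + 10·log₁₀ N, so L₁ = 106 − 10·log₁₀(3) = 106 − 4.771.

101.2 dB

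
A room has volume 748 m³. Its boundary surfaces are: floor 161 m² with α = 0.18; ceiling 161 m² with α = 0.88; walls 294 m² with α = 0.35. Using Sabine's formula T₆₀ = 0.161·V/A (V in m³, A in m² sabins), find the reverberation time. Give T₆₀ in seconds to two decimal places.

0.44 s

A = Σ Sᵢαᵢ = 161·0.18 + 161·0.88 + 294·0.35 = 273.56 m².
T₆₀ = 0.161 × 748 / 273.56 = 0.440 s.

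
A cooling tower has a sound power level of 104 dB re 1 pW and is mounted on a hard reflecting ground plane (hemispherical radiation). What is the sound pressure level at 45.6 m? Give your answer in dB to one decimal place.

62.8 dB

The power spreads over a hemisphere of area 2π·r², so L_p = L_w − 10·log₁₀(2π·r²).
2π·r² = 1.307e+04 m², 10·log₁₀ of that is 41.161 dB.
L_p = 104 − 41.161 = 62.84 dB.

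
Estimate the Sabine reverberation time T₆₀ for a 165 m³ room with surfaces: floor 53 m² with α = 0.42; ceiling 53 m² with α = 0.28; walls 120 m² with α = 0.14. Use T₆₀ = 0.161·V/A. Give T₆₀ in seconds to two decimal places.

0.49 s

A = Σ Sᵢαᵢ = 53·0.42 + 53·0.28 + 120·0.14 = 53.90 m².
T₆₀ = 0.161·V/A = 0.161·165/53.90 = 0.493 s.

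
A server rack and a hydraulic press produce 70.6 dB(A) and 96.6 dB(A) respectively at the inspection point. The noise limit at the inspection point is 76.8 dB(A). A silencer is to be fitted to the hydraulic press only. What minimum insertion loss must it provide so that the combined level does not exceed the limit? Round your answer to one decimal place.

21.0 dB

The untreated sources together contribute 10^(70.6/10) = 1.148e+07, i.e. 70.60 dB(A).
To meet 76.8 dB(A) overall, the treated hydraulic press may contribute at most 10^(76.8/10) − 1.148e+07 = 3.638e+07, i.e. 75.61 dB(A).
So the hydraulic press must be reduced from 96.6 to 75.61 dB(A): IL = 20.99 dB.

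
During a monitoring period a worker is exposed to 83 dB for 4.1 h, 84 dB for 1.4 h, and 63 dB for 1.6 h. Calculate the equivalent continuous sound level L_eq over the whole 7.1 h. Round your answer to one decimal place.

82.2 dB

L_eq = 10·log₁₀[(1/T)·Σ tᵢ·10^(Lᵢ/10)] with T = 7.1 h.
Σ tᵢ·10^(Lᵢ/10) = 4.1·10^(83/10) + 1.4·10^(84/10) + 1.6·10^(63/10) = 1.173e+09.
L_eq = 10·log₁₀(1.173e+09/7.1) = 82.18 dB.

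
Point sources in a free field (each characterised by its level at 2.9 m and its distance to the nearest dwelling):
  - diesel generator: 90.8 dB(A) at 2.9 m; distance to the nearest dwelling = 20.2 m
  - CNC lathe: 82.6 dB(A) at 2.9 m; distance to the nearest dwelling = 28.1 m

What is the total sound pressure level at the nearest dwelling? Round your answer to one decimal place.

Apply inverse-square spreading to bring every level to the receiver, then sum 10^(L/10).
diesel generator: 90.8 − 20·log₁₀(20.2/2.9) = 90.8 − 16.86 = 73.94 dB(A).
CNC lathe: 82.6 − 20·log₁₀(28.1/2.9) = 82.6 − 19.73 = 62.87 dB(A).
Σ 10^(L/10) = 2.672e+07 → L_total = 10·log₁₀(2.672e+07) = 74.27 dB(A).

74.3 dB(A)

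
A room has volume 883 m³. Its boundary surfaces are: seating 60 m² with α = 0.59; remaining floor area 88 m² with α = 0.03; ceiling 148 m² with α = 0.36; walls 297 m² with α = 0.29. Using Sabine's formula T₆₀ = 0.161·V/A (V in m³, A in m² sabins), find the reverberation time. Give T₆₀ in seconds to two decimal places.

0.80 s

Summing Sᵢαᵢ: 60·0.59 + 88·0.03 + 148·0.36 + 297·0.29 = 177.45 m².
T₆₀ = 0.161 × 883 / 177.45 = 0.801 s.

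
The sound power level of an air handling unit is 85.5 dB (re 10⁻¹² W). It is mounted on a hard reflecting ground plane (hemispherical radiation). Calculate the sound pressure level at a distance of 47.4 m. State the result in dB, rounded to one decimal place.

Free-field hemispherical radiation: L_p = L_w − 10·log₁₀(2π·r²), r = 47.4 m.
2π·r² = 1.412e+04 m², 10·log₁₀ of that is 41.497 dB.
L_p = 85.5 − 41.497 = 44.00 dB.

44.0 dB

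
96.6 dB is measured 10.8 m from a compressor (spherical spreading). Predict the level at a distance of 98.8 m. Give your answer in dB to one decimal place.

77.4 dB

For a point source, L₂ = L₁ − 20·log₁₀(r₂/r₁).
L₂ = 96.6 − 20·log₁₀(98.8/10.8) = 96.6 − 19.227 = 77.37 dB.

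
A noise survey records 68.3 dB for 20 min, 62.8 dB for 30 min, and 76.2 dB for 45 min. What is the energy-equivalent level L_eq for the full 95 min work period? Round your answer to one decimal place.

The energy average is taken in the linear domain: L_eq = 10·log₁₀[(Σ tᵢ·10^(Lᵢ/10))/T], T = 95 min.
Σ tᵢ·10^(Lᵢ/10) = 20·10^(68.3/10) + 30·10^(62.8/10) + 45·10^(76.2/10) = 2.068e+09.
L_eq = 10·log₁₀(2.068e+09/95) = 73.38 dB.

73.4 dB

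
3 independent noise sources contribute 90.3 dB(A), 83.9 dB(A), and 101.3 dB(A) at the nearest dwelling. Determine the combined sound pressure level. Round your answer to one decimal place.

101.7 dB(A)

Incoherent sources combine by intensity addition: L_total = 10·log₁₀(Σ 10^(L_i/10)).
Σ 10^(L/10) = 10^(90.3/10) + 10^(83.9/10) + 10^(101.3/10) = 1.481e+10.
L_total = 10·log₁₀(1.481e+10) = 101.70 dB(A).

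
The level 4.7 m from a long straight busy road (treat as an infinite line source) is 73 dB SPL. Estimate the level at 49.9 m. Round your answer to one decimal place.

For a line source, L₂ = L₁ − 10·log₁₀(r₂/r₁).
L₂ = 73 − 10·log₁₀(49.9/4.7) = 73 − 10.260 = 62.74 dB SPL.

62.7 dB SPL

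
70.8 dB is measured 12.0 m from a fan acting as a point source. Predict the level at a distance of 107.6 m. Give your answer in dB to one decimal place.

51.7 dB

Spherical spreading from a point source gives a 20·log₁₀(r₂/r₁) drop.
L₂ = 70.8 − 20·log₁₀(107.6/12.0) = 70.8 − 19.053 = 51.75 dB.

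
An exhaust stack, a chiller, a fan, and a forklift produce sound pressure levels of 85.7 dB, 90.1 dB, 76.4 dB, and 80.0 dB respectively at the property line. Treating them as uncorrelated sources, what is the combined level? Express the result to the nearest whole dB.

92 dB

For uncorrelated sources the intensities add, so convert each level to linear form, sum, and take 10·log₁₀ of the total.
Σ 10^(L/10) = 10^(85.7/10) + 10^(90.1/10) + 10^(76.4/10) + 10^(80.0/10) = 1.538e+09.
L_total = 10·log₁₀(1.538e+09) = 91.87 dB.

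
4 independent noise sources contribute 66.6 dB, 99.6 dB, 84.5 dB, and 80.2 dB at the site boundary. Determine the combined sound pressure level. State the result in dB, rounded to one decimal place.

Incoherent sources combine by intensity addition: L_total = 10·log₁₀(Σ 10^(L_i/10)).
Σ 10^(L/10) = 10^(66.6/10) + 10^(99.6/10) + 10^(84.5/10) + 10^(80.2/10) = 9.511e+09.
L_total = 10·log₁₀(9.511e+09) = 99.78 dB.

99.8 dB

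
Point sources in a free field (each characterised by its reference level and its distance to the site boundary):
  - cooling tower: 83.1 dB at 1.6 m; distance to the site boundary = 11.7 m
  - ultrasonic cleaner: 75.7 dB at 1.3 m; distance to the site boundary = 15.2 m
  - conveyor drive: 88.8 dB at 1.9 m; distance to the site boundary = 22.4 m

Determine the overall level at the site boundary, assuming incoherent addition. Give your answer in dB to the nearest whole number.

First find each source's level at the receiver (point-source: −20·log₁₀(r/r_ref)), then combine on an intensity basis.
cooling tower: 83.1 − 20·log₁₀(11.7/1.6) = 83.1 − 17.28 = 65.82 dB.
ultrasonic cleaner: 75.7 − 20·log₁₀(15.2/1.3) = 75.7 − 21.36 = 54.34 dB.
conveyor drive: 88.8 − 20·log₁₀(22.4/1.9) = 88.8 − 21.43 = 67.37 dB.
Σ 10^(L/10) = 9.548e+06 → L_total = 10·log₁₀(9.548e+06) = 69.80 dB.

70 dB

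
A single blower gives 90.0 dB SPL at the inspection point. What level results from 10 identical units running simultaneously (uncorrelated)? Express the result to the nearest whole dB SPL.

100 dB SPL

With 10 equal, uncorrelated contributions the intensity is 10× that of one unit, giving a rise of 10·log₁₀ 10.
L_total = 90.0 + 10·log₁₀(10) = 90.0 + 10.000 = 100.00 dB SPL.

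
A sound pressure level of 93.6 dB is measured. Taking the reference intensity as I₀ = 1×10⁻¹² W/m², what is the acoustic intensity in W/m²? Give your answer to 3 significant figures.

0.00229 W/m²

I/I₀ = 10^(93.6/10) = 2.291e+09, so I = 2.291e+09 × 10⁻¹² W/m².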